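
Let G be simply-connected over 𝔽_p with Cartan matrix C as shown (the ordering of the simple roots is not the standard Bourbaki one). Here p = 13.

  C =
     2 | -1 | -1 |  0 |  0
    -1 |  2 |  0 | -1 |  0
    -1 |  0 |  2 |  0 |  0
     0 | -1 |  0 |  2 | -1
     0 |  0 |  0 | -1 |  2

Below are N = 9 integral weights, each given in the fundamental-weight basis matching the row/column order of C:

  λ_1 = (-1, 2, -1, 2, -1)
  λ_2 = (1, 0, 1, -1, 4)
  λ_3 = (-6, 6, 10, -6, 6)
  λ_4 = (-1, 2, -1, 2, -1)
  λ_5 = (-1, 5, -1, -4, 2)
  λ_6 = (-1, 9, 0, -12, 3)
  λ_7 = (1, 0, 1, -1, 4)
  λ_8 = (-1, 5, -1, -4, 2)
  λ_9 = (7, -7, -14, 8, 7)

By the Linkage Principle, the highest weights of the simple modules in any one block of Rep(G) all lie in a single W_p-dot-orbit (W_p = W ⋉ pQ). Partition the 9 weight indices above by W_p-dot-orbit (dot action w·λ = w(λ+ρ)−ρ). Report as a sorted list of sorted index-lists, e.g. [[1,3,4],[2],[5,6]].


A_5 Cartan matrix, 5 simple roots permuted; ρ=(1,1,1,1,1).

Ā_13 reps of the 9 weights (A_5, coords as presented):

    [1] (0, 3, 0, 3, 0)
    [2] (2, 1, 2, 0, 5)
    [3] (2, 3, 4, 2, 0)
    [4] (0, 3, 0, 3, 0)
    [5] (0, 3, 0, 3, 0)
    [6] (1, 0, 0, 3, 7)
    [7] (2, 1, 2, 0, 5)
    [8] (0, 3, 0, 3, 0)
    [9] (2, 3, 4, 2, 0)

Partition of {1..9} into 4 W_13-dot-orbits:

[[1, 4, 5, 8], [2, 7], [3, 9], [6]]


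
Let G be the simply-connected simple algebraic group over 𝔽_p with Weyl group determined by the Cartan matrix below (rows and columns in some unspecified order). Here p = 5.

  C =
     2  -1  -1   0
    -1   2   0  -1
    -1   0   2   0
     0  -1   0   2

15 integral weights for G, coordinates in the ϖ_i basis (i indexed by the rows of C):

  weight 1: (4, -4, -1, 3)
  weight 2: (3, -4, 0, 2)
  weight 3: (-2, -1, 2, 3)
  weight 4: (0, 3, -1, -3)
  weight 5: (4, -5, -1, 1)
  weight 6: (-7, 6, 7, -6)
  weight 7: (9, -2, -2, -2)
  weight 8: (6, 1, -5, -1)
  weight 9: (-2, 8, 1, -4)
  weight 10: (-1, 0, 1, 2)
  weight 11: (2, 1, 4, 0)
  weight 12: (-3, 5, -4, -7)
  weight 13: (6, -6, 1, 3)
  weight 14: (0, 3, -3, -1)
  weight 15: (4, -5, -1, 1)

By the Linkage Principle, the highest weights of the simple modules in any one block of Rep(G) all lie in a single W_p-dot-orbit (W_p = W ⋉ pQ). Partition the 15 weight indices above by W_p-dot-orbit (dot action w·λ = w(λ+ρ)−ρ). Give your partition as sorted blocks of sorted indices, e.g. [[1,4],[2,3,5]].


Cartan matrix: type A_4 (|W|=120); un-permuting the 4 rows.

Ā_5 reps of the 15 weights (A_4, coords as presented):

  λ_1+ρ ↦ (1, 3, 1, 0)
  λ_2+ρ ↦ (1, 3, 1, 0)
  λ_3+ρ ↦ (0, 1, 1, 2)
  λ_4+ρ ↦ (1, 2, 0, 2)
  λ_5+ρ ↦ (1, 2, 0, 2)
  λ_6+ρ ↦ (0, 1, 1, 2)
  λ_7+ρ ↦ (0, 1, 1, 2)
  λ_8+ρ ↦ (1, 2, 0, 2)
  λ_9+ρ ↦ (3, 0, 0, 1)
  λ_10+ρ ↦ (0, 1, 1, 2)
  λ_11+ρ ↦ (1, 2, 0, 2)
  λ_12+ρ ↦ (1, 3, 1, 0)
  λ_13+ρ ↦ (0, 1, 1, 2)
  λ_14+ρ ↦ (1, 3, 1, 0)
  λ_15+ρ ↦ (1, 2, 0, 2)

4 distinct reps among the 15 weights ⇒ 4 W_5-linkage classes:

[[1, 2, 12, 14], [3, 6, 7, 10, 13], [4, 5, 8, 11, 15], [9]]


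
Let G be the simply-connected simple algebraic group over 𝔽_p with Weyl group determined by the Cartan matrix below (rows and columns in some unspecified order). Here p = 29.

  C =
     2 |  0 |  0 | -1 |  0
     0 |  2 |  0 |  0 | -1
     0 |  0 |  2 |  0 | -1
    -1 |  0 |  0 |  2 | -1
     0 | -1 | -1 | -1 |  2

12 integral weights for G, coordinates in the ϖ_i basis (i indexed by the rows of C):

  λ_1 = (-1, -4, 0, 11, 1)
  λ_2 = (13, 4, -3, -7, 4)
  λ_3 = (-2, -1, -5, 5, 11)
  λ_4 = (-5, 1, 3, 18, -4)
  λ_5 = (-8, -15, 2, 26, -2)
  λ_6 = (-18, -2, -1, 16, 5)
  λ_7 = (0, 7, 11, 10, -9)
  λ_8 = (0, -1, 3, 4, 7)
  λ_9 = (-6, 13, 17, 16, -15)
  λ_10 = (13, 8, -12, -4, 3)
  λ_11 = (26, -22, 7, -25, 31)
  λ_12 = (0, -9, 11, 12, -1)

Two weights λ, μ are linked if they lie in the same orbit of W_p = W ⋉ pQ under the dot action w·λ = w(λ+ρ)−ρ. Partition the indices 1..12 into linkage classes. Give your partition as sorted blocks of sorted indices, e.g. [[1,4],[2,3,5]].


Cartan matrix: type D_5 (|W|=1920); un-permuting the 5 rows.

Ā_29 reps of the 12 weights (D_5, coords as presented):

  λ_1+ρ ↦ (0, 2, 0, 11, 1) · λ_2+ρ ↦ (8, 2, 1, 3, 2) · λ_3+ρ ↦ (1, 0, 4, 3, 8) · λ_4+ρ ↦ (4, 1, 1, 7, 2) · λ_5+ρ ↦ (7, 1, 12, 0, 2) · λ_6+ρ ↦ (17, 1, 0, 0, 5) · λ_7+ρ ↦ (1, 0, 4, 3, 8) · λ_8+ρ ↦ (1, 0, 4, 3, 8) · λ_9+ρ ↦ (1, 0, 4, 3, 8) · λ_10+ρ ↦ (4, 1, 1, 7, 2) · λ_11+ρ ↦ (8, 2, 1, 3, 2) · λ_12+ρ ↦ (1, 0, 4, 3, 8)

These 12 weights hit 6 W_29-dot-orbits; sizes (1, 2, 5, 2, 1, 1):

[[1], [2, 11], [3, 7, 8, 9, 12], [4, 10], [5], [6]]


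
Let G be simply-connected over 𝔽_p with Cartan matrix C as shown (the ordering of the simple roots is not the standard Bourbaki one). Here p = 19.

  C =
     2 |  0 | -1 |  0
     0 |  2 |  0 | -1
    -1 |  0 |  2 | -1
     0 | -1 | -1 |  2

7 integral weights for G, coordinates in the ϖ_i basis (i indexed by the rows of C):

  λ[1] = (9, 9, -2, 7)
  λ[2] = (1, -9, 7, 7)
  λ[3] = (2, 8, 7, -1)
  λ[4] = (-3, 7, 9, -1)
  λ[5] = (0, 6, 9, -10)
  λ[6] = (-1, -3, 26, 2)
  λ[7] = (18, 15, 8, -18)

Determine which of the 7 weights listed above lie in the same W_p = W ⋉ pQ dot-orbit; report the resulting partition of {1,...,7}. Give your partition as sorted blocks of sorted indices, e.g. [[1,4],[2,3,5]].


Cartan matrix: type A_4 (|W|=120); un-permuting the 4 rows.

W_19-reps of the 7 weights in Ā_19 (same 4-coord order as C):

  λ_1+ρ ↦ (1, 2, 1, 7) · λ_2+ρ ↦ (2, 8, 8, 0) · λ_3+ρ ↦ (2, 8, 8, 0) · λ_4+ρ ↦ (2, 8, 8, 0) · λ_5+ρ ↦ (1, 2, 1, 7) · λ_6+ρ ↦ (2, 8, 8, 0) · λ_7+ρ ↦ (2, 8, 8, 0)

2 distinct reps among the 7 weights ⇒ 2 W_19-linkage classes:

[[1, 5], [2, 3, 4, 6, 7]]


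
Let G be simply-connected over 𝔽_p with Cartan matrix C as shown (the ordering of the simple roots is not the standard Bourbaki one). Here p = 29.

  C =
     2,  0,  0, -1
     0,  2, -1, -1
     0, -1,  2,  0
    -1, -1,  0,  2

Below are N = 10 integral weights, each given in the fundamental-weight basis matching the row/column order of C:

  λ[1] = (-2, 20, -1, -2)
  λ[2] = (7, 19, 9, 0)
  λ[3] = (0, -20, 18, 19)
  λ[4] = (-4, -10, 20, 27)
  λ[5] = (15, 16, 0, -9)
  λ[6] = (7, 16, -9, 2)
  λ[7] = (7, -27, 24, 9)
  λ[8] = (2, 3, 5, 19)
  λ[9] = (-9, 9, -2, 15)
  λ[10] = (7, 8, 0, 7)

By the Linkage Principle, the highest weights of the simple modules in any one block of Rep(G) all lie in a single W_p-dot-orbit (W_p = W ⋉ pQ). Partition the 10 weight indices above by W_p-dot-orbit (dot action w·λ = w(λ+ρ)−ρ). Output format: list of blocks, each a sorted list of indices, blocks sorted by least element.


Dynkin diagram of C (from the 6 off-diagonal −1 entries): A_4.

Folding the 10 weights λ_j+ρ into Ā_29 (reps in the given 4-coord order):

  1: (1, 19, 0, 1);  2: (1, 19, 0, 1);  3: (1, 19, 0, 1);  4: (8, 9, 1, 8);  5: (8, 9, 1, 8);  6: (8, 9, 8, 3);  7: (8, 9, 1, 8);  8: (1, 4, 2, 19);  9: (8, 9, 1, 8);  10: (8, 9, 1, 8)

Linkage partition of the 10 weights (4 classes, p=29):

[[1, 2, 3], [4, 5, 7, 9, 10], [6], [8]]


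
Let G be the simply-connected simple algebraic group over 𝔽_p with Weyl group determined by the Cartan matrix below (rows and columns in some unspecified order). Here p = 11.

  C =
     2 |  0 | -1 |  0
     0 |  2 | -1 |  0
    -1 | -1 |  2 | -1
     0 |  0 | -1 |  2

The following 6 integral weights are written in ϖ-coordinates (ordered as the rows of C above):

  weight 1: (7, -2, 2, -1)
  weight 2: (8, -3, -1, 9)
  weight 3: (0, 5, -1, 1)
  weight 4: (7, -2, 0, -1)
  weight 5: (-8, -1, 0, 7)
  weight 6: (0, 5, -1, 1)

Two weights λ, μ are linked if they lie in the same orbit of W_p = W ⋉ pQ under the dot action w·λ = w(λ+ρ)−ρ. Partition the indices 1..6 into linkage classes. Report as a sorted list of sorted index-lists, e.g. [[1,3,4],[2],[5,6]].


Root system D_4: the 4×4 matrix C matches after relabeling.

Alcove-folded reps (p=11, 6 weights, presented ϖ-order):

  1: (8, 1, 0, 0) · 2: (1, 6, 0, 2) · 3: (1, 6, 0, 2) · 4: (8, 1, 0, 0) · 5: (1, 6, 0, 2) · 6: (1, 6, 0, 2)

The 6 indices split into 2 linkage classes (same alcove rep ⇔ same W_11-dot-orbit):

[[1, 4], [2, 3, 5, 6]]


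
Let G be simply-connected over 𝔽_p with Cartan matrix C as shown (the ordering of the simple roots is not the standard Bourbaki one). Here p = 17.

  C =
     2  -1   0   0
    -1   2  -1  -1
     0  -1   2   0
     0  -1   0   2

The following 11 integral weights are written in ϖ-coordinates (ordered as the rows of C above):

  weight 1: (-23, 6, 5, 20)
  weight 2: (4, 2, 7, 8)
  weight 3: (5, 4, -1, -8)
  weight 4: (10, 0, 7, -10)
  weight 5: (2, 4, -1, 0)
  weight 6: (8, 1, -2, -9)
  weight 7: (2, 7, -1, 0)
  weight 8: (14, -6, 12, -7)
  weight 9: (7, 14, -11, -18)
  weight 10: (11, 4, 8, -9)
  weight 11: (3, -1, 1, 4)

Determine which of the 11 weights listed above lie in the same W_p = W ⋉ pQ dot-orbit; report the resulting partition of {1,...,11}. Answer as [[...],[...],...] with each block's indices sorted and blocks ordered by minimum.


Root system D_4: the 4×4 matrix C matches after relabeling.

Ā_17 reps of the 11 weights (D_4, coords as presented):

  λ_1 → (4, 0, 2, 5)
  λ_2 → (3, 5, 0, 1)
  λ_3 → (4, 0, 2, 5)
  λ_4 → (3, 5, 0, 1)
  λ_5 → (3, 5, 0, 1)
  λ_6 → (2, 1, 6, 1)
  λ_7 → (3, 5, 0, 1)
  λ_8 → (4, 0, 2, 5)
  λ_9 → (4, 0, 2, 5)
  λ_10 → (3, 5, 0, 1)
  λ_11 → (4, 0, 2, 5)

These 11 weights hit 3 W_17-dot-orbits; sizes (5, 5, 1):

[[1, 3, 8, 9, 11], [2, 4, 5, 7, 10], [6]]


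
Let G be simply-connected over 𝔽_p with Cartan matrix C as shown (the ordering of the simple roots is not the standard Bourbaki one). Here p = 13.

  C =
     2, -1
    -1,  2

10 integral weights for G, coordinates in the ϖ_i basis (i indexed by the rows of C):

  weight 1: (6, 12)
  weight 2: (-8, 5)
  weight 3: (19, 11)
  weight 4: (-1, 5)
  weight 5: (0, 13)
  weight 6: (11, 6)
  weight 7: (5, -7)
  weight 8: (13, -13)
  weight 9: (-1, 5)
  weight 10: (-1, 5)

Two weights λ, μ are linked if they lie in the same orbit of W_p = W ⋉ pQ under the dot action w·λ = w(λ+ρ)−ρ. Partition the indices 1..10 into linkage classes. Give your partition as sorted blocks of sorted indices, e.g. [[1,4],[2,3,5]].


Dynkin diagram of C (from the 2 off-diagonal −1 entries): A_2.

Folding the 10 weights λ_j+ρ into Ā_13 (reps in the given 2-coord order):

  λ_1 → (0, 6) · λ_2 → (6, 1) · λ_3 → (6, 1) · λ_4 → (0, 6) · λ_5 → (1, 11) · λ_6 → (6, 1) · λ_7 → (0, 6) · λ_8 → (1, 11) · λ_9 → (0, 6) · λ_10 → (0, 6)

These 10 weights hit 3 W_13-dot-orbits; sizes (5, 3, 2):

[[1, 4, 7, 9, 10], [2, 3, 6], [5, 8]]


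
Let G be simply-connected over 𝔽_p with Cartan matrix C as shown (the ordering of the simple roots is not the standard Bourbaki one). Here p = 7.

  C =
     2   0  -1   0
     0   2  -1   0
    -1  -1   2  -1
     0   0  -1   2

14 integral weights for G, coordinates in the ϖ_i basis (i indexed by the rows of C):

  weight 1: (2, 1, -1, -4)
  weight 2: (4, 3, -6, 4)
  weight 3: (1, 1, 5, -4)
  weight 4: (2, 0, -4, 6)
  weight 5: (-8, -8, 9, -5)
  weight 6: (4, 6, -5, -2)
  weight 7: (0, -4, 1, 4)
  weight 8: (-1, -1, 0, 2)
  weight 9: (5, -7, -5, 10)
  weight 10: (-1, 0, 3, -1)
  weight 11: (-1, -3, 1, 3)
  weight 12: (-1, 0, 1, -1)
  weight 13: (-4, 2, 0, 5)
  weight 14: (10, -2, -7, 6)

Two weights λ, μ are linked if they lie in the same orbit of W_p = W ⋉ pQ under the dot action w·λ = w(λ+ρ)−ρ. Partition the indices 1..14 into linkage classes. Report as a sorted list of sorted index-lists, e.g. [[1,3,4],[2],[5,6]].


Type D_4, rank 4, |W|=192; reorder rows/cols to standard.

λ_j+ρ reflected into Ā_7 (⟨·,θ^∨⟩≤7); 4-tuples as given:

  1: (0, 1, 2, 0) · 2: (0, 1, 2, 0) · 3: (1, 1, 1, 0) · 4: (0, 2, 0, 4) · 5: (0, 0, 1, 3) · 6: (0, 2, 0, 4) · 7: (0, 2, 0, 4) · 8: (0, 0, 1, 3) · 9: (0, 0, 1, 3) · 10: (0, 1, 2, 0) · 11: (0, 2, 0, 4) · 12: (0, 1, 2, 0) · 13: (0, 0, 1, 3) · 14: (0, 2, 0, 4)

Partition of {1..14} into 4 W_7-dot-orbits:

[[1, 2, 10, 12], [3], [4, 6, 7, 11, 14], [5, 8, 9, 13]]


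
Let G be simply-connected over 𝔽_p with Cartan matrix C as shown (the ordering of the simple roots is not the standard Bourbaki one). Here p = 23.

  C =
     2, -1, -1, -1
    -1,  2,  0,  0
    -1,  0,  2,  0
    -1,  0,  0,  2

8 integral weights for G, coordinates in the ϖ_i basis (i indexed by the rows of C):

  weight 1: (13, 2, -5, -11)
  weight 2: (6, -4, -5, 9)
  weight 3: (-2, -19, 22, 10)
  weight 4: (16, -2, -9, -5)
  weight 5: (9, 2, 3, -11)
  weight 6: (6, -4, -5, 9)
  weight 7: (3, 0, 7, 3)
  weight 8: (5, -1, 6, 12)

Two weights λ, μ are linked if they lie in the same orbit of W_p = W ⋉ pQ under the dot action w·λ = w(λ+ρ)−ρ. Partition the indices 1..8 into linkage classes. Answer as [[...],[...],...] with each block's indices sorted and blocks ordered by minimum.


Cartan matrix: type D_4 (|W|=192); un-permuting the 4 rows.

Alcove-folded reps (p=23, 8 weights, presented ϖ-order):

  λ_1+ρ ↦ (0, 3, 4, 10) · λ_2+ρ ↦ (0, 3, 4, 10) · λ_3+ρ ↦ (0, 1, 4, 8) · λ_4+ρ ↦ (4, 1, 8, 4) · λ_5+ρ ↦ (0, 3, 4, 10) · λ_6+ρ ↦ (0, 3, 4, 10) · λ_7+ρ ↦ (4, 1, 8, 4) · λ_8+ρ ↦ (0, 3, 4, 10)

The 8 indices split into 3 linkage classes (same alcove rep ⇔ same W_23-dot-orbit):

[[1, 2, 5, 6, 8], [3], [4, 7]]


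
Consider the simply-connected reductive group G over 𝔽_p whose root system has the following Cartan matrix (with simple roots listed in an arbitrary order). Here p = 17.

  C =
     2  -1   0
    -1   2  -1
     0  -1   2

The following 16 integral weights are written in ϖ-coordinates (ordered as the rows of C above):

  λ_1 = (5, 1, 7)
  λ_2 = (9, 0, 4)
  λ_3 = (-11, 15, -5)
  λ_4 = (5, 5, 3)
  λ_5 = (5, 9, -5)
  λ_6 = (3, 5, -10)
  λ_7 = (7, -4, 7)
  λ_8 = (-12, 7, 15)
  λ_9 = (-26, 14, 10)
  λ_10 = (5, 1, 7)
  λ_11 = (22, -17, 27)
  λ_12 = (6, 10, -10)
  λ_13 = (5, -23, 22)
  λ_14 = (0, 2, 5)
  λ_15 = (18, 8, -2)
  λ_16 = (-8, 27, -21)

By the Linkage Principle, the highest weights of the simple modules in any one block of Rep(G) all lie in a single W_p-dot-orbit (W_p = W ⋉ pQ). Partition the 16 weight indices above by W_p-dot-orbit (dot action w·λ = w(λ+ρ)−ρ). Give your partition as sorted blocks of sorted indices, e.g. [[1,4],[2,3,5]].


Cartan matrix: type A_3 (|W|=24); un-permuting the 3 rows.

W_17-reps of the 16 weights in Ā_17 (same 3-coord order as C):

  λ_1 → (6, 2, 8);  λ_2 → (10, 1, 5);  λ_3 → (10, 2, 4);  λ_4 → (6, 6, 4);  λ_5 → (6, 6, 4);  λ_6 → (1, 3, 6);  λ_7 → (5, 3, 5);  λ_8 → (1, 3, 6);  λ_9 → (6, 2, 8);  λ_10 → (6, 2, 8);  λ_11 → (10, 1, 5);  λ_12 → (6, 2, 8);  λ_13 → (10, 1, 5);  λ_14 → (1, 3, 6);  λ_15 → (6, 2, 8);  λ_16 → (1, 3, 6)

These 16 weights hit 6 W_17-dot-orbits; sizes (5, 3, 1, 2, 4, 1):

[[1, 9, 10, 12, 15], [2, 11, 13], [3], [4, 5], [6, 8, 14, 16], [7]]


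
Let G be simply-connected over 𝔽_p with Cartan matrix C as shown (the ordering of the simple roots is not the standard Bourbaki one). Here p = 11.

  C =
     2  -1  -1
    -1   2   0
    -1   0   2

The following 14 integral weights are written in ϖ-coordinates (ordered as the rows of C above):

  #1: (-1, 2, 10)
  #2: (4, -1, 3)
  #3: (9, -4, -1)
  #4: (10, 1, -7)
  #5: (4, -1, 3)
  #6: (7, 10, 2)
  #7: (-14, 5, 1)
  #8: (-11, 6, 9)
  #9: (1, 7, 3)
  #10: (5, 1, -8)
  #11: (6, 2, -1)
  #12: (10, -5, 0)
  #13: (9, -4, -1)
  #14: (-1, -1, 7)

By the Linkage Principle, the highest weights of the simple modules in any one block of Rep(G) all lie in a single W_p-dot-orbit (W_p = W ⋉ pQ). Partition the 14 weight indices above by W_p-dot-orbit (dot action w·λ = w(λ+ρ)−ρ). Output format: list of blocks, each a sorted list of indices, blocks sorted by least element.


Dynkin diagram of C (from the 4 off-diagonal −1 entries): A_3.

λ_j+ρ reflected into Ā_11 (⟨·,θ^∨⟩≤11); 3-tuples as given:

  λ_1+ρ ↦ (0, 0, 8);  λ_2+ρ ↦ (5, 0, 4);  λ_3+ρ ↦ (7, 3, 0);  λ_4+ρ ↦ (5, 0, 4);  λ_5+ρ ↦ (5, 0, 4);  λ_6+ρ ↦ (0, 0, 8);  λ_7+ρ ↦ (5, 0, 4);  λ_8+ρ ↦ (7, 3, 0);  λ_9+ρ ↦ (2, 5, 1);  λ_10+ρ ↦ (1, 1, 6);  λ_11+ρ ↦ (7, 3, 0);  λ_12+ρ ↦ (7, 3, 0);  λ_13+ρ ↦ (7, 3, 0);  λ_14+ρ ↦ (0, 0, 8)

The 14 indices split into 5 linkage classes (same alcove rep ⇔ same W_11-dot-orbit):

[[1, 6, 14], [2, 4, 5, 7], [3, 8, 11, 12, 13], [9], [10]]


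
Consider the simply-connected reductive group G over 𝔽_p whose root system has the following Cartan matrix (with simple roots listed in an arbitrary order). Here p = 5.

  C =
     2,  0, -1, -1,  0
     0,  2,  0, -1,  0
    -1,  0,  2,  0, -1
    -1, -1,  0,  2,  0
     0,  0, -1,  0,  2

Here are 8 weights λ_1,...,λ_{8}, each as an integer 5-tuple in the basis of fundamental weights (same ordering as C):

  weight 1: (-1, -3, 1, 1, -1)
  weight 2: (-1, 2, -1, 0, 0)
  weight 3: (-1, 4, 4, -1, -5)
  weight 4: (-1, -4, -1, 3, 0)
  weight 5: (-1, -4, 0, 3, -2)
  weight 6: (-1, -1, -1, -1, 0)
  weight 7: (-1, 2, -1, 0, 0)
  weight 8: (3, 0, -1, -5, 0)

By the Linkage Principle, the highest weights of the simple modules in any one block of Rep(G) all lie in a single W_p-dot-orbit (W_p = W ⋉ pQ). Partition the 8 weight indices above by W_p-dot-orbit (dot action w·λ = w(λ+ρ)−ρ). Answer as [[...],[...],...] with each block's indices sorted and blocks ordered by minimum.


Root system A_5: the 5×5 matrix C matches after relabeling.

W_5-reps of the 8 weights in Ā_5 (same 5-coord order as C):

  λ_1 → (0, 2, 2, 0, 0);  λ_2 → (0, 3, 0, 1, 1);  λ_3 → (0, 0, 0, 0, 1);  λ_4 → (0, 3, 0, 1, 1);  λ_5 → (0, 3, 0, 1, 1);  λ_6 → (0, 0, 0, 0, 1);  λ_7 → (0, 3, 0, 1, 1);  λ_8 → (0, 3, 0, 1, 1)

These 8 weights hit 3 W_5-dot-orbits; sizes (1, 5, 2):

[[1], [2, 4, 5, 7, 8], [3, 6]]


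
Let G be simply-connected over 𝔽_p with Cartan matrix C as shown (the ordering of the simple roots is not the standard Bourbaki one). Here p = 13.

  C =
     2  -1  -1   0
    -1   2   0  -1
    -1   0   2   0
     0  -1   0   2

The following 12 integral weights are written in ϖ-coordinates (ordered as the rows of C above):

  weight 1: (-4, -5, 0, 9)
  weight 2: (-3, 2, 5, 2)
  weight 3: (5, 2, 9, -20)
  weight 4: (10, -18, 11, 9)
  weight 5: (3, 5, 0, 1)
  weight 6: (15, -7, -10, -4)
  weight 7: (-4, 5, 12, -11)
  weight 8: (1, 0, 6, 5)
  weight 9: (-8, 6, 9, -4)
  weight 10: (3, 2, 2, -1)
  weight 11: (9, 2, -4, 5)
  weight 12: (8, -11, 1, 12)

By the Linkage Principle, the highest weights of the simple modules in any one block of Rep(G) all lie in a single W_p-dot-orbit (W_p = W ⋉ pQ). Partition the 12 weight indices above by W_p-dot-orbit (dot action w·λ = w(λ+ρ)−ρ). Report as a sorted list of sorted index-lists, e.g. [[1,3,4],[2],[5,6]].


Type A_4, rank 4, |W|=120; reorder rows/cols to standard.

Each λ_j+ρ reduced to Ā_13; 4-tuples below use C's row order:

  λ_1+ρ ↦ (2, 1, 4, 3);  λ_2+ρ ↦ (2, 1, 4, 3);  λ_3+ρ ↦ (4, 3, 3, 0);  λ_4+ρ ↦ (2, 1, 4, 3);  λ_5+ρ ↦ (4, 6, 1, 2);  λ_6+ρ ↦ (2, 1, 4, 3);  λ_7+ρ ↦ (4, 3, 3, 0);  λ_8+ρ ↦ (2, 1, 4, 3);  λ_9+ρ ↦ (4, 3, 3, 0);  λ_10+ρ ↦ (4, 3, 3, 0);  λ_11+ρ ↦ (4, 3, 3, 0);  λ_12+ρ ↦ (1, 9, 0, 2)

Linkage partition of the 12 weights (4 classes, p=13):

[[1, 2, 4, 6, 8], [3, 7, 9, 10, 11], [5], [12]]


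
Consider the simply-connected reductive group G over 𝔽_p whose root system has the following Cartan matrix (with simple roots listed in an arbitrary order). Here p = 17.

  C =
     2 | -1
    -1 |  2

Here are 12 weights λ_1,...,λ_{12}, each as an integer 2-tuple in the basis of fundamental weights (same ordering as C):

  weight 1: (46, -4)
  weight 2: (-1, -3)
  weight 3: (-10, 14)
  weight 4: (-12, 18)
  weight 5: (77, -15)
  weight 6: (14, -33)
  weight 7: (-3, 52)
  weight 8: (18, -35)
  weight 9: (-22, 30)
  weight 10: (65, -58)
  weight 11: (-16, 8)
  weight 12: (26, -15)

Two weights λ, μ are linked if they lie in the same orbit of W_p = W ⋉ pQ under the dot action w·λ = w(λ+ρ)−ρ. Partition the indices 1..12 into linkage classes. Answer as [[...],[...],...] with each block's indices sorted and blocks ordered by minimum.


Type A_2, rank 2, |W|=6; reorder rows/cols to standard.

W_17-reps of the 12 weights in Ā_17 (same 2-coord order as C):

  [1] (3, 4);  [2] (2, 0);  [3] (9, 6);  [4] (9, 6);  [5] (3, 4);  [6] (2, 0);  [7] (2, 0);  [8] (2, 0);  [9] (3, 4);  [10] (9, 6);  [11] (9, 6);  [12] (3, 4)

3 distinct reps among the 12 weights ⇒ 3 W_17-linkage classes:

[[1, 5, 9, 12], [2, 6, 7, 8], [3, 4, 10, 11]]


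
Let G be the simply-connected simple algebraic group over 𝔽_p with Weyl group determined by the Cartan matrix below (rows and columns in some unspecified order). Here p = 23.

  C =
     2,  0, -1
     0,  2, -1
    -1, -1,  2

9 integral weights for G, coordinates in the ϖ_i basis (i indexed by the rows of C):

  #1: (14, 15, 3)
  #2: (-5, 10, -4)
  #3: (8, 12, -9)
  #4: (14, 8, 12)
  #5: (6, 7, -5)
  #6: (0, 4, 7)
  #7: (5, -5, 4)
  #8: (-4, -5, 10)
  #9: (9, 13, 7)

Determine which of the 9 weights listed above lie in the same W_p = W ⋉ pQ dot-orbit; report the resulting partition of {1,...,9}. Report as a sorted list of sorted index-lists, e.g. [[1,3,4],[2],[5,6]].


Type A_3, rank 3, |W|=24; reorder rows/cols to standard.

Folding the 9 weights λ_j+ρ into Ā_23 (reps in the given 3-coord order):

    1: (3, 4, 4)
    2: (3, 4, 4)
    3: (1, 5, 8)
    4: (1, 5, 8)
    5: (3, 4, 4)
    6: (1, 5, 8)
    7: (6, 4, 1)
    8: (3, 4, 4)
    9: (1, 5, 8)

Linkage partition of the 9 weights (3 classes, p=23):

[[1, 2, 5, 8], [3, 4, 6, 9], [7]]


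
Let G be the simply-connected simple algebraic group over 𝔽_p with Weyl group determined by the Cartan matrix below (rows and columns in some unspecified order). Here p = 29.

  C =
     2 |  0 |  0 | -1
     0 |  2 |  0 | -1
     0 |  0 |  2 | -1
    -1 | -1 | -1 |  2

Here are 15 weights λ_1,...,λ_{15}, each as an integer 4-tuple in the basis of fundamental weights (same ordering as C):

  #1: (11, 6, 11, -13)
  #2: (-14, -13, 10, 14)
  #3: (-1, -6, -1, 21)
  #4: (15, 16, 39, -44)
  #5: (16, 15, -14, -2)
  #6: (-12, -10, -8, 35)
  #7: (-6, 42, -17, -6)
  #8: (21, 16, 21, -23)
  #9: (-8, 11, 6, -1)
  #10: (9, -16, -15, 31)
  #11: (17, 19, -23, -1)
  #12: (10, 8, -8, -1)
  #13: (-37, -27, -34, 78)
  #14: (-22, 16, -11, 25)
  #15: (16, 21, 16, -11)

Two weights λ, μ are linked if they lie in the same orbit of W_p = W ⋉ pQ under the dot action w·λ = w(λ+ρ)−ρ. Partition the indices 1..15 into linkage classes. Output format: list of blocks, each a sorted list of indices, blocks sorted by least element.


Cartan matrix: type D_4 (|W|=192); un-permuting the 4 rows.

Each λ_j+ρ reduced to Ā_29; 4-tuples below use C's row order:

  λ_1+ρ ↦ (0, 5, 0, 7);  λ_2+ρ ↦ (3, 2, 1, 10);  λ_3+ρ ↦ (0, 5, 0, 7);  λ_4+ρ ↦ (3, 2, 1, 10);  λ_5+ρ ↦ (3, 2, 1, 10);  λ_6+ρ ↦ (4, 2, 0, 7);  λ_7+ρ ↦ (7, 3, 4, 5);  λ_8+ρ ↦ (0, 5, 0, 7);  λ_9+ρ ↦ (0, 5, 0, 7);  λ_10+ρ ↦ (3, 2, 1, 10);  λ_11+ρ ↦ (4, 2, 0, 7);  λ_12+ρ ↦ (4, 2, 0, 7);  λ_13+ρ ↦ (7, 3, 4, 5);  λ_14+ρ ↦ (7, 3, 4, 5);  λ_15+ρ ↦ (0, 5, 0, 7)

The 15 indices split into 4 linkage classes (same alcove rep ⇔ same W_29-dot-orbit):

[[1, 3, 8, 9, 15], [2, 4, 5, 10], [6, 11, 12], [7, 13, 14]]


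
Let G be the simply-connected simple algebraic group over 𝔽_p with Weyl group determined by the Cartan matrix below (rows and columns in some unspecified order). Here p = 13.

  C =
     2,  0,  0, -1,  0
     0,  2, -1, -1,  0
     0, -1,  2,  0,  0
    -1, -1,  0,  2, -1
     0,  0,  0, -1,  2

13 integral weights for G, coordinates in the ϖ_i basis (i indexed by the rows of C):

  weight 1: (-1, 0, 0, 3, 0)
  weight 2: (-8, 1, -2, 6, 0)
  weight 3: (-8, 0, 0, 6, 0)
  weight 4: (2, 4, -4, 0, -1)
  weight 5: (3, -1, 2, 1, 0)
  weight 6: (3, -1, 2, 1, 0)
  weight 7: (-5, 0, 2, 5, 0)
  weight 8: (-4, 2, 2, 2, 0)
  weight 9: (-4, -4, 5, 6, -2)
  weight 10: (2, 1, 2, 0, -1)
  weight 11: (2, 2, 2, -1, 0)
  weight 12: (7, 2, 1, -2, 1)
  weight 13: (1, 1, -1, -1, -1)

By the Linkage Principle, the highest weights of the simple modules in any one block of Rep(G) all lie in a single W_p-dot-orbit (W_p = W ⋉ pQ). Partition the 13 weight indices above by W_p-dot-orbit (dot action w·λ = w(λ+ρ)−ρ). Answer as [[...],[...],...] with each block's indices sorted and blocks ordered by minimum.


C ↔ D_5 under row/col permutation; |W(D_5)| = 1920.

Alcove-folded reps (p=13, 13 weights, presented ϖ-order):

  1: (0, 1, 1, 4, 1)
  2: (7, 1, 1, 0, 1)
  3: (7, 1, 1, 0, 1)
  4: (3, 2, 3, 1, 0)
  5: (4, 0, 3, 2, 1)
  6: (4, 0, 3, 2, 1)
  7: (4, 0, 3, 2, 1)
  8: (3, 3, 3, 0, 1)
  9: (3, 3, 3, 0, 1)
  10: (3, 2, 3, 1, 0)
  11: (3, 3, 3, 0, 1)
  12: (7, 1, 1, 0, 1)
  13: (2, 2, 0, 0, 0)

Linkage partition of the 13 weights (6 classes, p=13):

[[1], [2, 3, 12], [4, 10], [5, 6, 7], [8, 9, 11], [13]]


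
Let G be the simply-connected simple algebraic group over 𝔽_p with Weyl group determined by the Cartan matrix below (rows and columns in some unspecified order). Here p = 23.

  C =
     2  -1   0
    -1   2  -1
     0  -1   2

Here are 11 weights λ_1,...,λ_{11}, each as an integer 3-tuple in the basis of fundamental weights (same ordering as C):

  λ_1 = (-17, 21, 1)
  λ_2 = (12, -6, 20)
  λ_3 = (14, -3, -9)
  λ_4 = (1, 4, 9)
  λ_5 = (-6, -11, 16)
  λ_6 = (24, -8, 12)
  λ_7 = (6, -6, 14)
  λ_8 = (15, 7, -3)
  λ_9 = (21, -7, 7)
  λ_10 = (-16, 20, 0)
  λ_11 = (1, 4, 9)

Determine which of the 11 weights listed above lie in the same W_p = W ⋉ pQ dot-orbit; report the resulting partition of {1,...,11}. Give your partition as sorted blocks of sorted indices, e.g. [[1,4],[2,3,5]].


Cartan matrix: type A_3 (|W|=24); un-permuting the 3 rows.

Folding the 11 weights λ_j+ρ into Ā_23 (reps in the given 3-coord order):

  1: (15, 6, 1);  2: (2, 5, 10);  3: (5, 8, 2);  4: (2, 5, 10);  5: (10, 5, 2);  6: (10, 5, 2);  7: (2, 5, 10);  8: (15, 6, 1);  9: (15, 6, 1);  10: (15, 6, 1);  11: (2, 5, 10)

Partition of {1..11} into 4 W_23-dot-orbits:

[[1, 8, 9, 10], [2, 4, 7, 11], [3], [5, 6]]


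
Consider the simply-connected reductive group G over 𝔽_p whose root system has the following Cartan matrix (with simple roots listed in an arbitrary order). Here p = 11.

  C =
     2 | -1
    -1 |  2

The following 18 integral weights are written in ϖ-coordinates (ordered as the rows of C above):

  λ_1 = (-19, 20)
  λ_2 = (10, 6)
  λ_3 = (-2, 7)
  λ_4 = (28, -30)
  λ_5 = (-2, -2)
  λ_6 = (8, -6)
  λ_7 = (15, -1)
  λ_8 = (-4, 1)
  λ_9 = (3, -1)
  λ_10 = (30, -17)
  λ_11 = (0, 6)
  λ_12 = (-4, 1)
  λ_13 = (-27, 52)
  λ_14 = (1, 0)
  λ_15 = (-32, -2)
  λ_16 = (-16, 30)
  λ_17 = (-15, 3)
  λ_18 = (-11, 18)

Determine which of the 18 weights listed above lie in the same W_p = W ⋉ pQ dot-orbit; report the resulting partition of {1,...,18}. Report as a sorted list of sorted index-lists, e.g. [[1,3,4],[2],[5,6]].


Dynkin diagram of C (from the 2 off-diagonal −1 entries): A_2.

Folding the 18 weights λ_j+ρ into Ā_11 (reps in the given 2-coord order):

  λ_1 → (1, 7);  λ_2 → (4, 0);  λ_3 → (1, 7);  λ_4 → (4, 0);  λ_5 → (1, 1);  λ_6 → (4, 5);  λ_7 → (6, 5);  λ_8 → (2, 1);  λ_9 → (4, 0);  λ_10 → (4, 5);  λ_11 → (1, 7);  λ_12 → (2, 1);  λ_13 → (4, 5);  λ_14 → (2, 1);  λ_15 → (1, 1);  λ_16 → (4, 5);  λ_17 → (1, 7);  λ_18 → (2, 1)

The 18 indices split into 6 linkage classes (same alcove rep ⇔ same W_11-dot-orbit):

[[1, 3, 11, 17], [2, 4, 9], [5, 15], [6, 10, 13, 16], [7], [8, 12, 14, 18]]


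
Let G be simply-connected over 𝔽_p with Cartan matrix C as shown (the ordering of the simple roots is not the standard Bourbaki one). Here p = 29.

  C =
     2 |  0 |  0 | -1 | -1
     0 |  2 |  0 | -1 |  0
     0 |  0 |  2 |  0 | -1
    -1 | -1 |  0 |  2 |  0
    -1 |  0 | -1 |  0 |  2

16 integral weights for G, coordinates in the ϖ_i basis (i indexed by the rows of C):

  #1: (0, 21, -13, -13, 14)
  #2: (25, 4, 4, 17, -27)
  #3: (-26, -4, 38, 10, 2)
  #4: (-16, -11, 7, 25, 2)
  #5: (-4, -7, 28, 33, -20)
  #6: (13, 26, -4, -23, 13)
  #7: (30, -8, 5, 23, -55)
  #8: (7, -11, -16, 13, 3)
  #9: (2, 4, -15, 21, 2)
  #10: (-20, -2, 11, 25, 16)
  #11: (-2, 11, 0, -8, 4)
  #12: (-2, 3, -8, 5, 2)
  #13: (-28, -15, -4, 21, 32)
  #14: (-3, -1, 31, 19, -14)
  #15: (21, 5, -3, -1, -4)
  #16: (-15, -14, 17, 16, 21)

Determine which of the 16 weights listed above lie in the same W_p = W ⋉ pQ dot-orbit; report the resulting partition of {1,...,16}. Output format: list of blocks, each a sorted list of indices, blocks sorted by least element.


Cartan matrix: type A_5 (|W|=720); un-permuting the 5 rows.

Each λ_j+ρ reduced to Ā_29; 5-tuples below use C's row order:

  λ_1+ρ ↦ (3, 10, 4, 1, 8)
  λ_2+ρ ↦ (0, 15, 1, 3, 5)
  λ_3+ρ ↦ (3, 10, 4, 1, 8)
  λ_4+ρ ↦ (3, 10, 4, 1, 8)
  λ_5+ρ ↦ (17, 6, 3, 0, 2)
  λ_6+ρ ↦ (8, 1, 1, 14, 2)
  λ_7+ρ ↦ (17, 6, 3, 0, 2)
  λ_8+ρ ↦ (3, 10, 4, 1, 8)
  λ_9+ρ ↦ (8, 1, 1, 14, 2)
  λ_10+ρ ↦ (17, 6, 3, 0, 2)
  λ_11+ρ ↦ (4, 4, 2, 1, 1)
  λ_12+ρ ↦ (4, 4, 2, 1, 1)
  λ_13+ρ ↦ (8, 1, 1, 14, 2)
  λ_14+ρ ↦ (10, 5, 9, 3, 2)
  λ_15+ρ ↦ (17, 6, 3, 0, 2)
  λ_16+ρ ↦ (3, 10, 4, 1, 8)

These 16 weights hit 6 W_29-dot-orbits; sizes (5, 1, 4, 3, 2, 1):

[[1, 3, 4, 8, 16], [2], [5, 7, 10, 15], [6, 9, 13], [11, 12], [14]]


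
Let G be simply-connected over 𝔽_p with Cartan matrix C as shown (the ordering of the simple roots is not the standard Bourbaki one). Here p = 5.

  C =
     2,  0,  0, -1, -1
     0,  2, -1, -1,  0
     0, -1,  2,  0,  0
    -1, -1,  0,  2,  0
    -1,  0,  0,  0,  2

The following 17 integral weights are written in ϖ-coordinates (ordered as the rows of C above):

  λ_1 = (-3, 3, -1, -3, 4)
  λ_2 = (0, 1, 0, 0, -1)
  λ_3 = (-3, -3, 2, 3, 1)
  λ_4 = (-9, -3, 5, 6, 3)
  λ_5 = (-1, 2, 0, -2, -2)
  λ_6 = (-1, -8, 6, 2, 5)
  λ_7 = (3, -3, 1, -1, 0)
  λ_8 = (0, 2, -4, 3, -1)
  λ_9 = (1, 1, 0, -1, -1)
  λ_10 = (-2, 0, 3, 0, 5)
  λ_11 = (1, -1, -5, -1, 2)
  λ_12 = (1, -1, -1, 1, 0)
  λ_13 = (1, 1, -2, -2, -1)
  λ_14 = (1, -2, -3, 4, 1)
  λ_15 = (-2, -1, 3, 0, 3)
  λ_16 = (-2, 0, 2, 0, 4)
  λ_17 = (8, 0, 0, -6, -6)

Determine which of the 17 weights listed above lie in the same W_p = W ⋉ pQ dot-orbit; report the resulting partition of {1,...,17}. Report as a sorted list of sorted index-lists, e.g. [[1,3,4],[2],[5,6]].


Dynkin diagram of C (from the 8 off-diagonal −1 entries): A_5.

Ā_5 reps of the 17 weights (A_5, coords as presented):

  [1] (2, 0, 0, 2, 1) · [2] (1, 2, 1, 1, 0) · [3] (2, 2, 1, 0, 0) · [4] (0, 1, 1, 1, 1) · [5] (0, 1, 1, 1, 1) · [6] (1, 0, 1, 1, 0) · [7] (2, 0, 0, 2, 1) · [8] (2, 0, 0, 2, 1) · [9] (2, 2, 1, 0, 0) · [10] (1, 0, 1, 0, 0) · [11] (2, 0, 0, 2, 1) · [12] (2, 0, 0, 2, 1) · [13] (1, 0, 1, 1, 0) · [14] (0, 1, 1, 1, 1) · [15] (1, 0, 1, 0, 0) · [16] (1, 0, 1, 0, 0) · [17] (1, 0, 1, 0, 0)

Grouping the 17 weights by Ā_5-representative: 6 linkage classes.

[[1, 7, 8, 11, 12], [2], [3, 9], [4, 5, 14], [6, 13], [10, 15, 16, 17]]


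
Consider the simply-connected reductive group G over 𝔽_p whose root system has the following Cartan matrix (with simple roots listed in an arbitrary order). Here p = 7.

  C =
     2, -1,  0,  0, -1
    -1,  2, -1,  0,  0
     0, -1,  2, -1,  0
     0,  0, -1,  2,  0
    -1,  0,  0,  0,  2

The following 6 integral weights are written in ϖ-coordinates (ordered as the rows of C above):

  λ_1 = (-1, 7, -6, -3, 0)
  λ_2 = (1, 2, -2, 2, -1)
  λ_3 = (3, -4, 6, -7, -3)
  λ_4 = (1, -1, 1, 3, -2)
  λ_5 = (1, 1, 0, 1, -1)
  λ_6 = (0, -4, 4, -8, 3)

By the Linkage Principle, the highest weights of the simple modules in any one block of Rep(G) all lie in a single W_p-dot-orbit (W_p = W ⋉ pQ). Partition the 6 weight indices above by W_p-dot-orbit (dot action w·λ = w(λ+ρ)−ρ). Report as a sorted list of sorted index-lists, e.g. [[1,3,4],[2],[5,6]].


A_5 Cartan matrix, 5 simple roots permuted; ρ=(1,1,1,1,1).

Alcove-folded reps (p=7, 6 weights, presented ϖ-order):

    1: (1, 0, 2, 3, 0)
    2: (2, 2, 1, 2, 0)
    3: (1, 0, 2, 3, 0)
    4: (1, 0, 2, 3, 0)
    5: (2, 2, 1, 2, 0)
    6: (2, 2, 1, 2, 0)

Linkage partition of the 6 weights (2 classes, p=7):

[[1, 3, 4], [2, 5, 6]]


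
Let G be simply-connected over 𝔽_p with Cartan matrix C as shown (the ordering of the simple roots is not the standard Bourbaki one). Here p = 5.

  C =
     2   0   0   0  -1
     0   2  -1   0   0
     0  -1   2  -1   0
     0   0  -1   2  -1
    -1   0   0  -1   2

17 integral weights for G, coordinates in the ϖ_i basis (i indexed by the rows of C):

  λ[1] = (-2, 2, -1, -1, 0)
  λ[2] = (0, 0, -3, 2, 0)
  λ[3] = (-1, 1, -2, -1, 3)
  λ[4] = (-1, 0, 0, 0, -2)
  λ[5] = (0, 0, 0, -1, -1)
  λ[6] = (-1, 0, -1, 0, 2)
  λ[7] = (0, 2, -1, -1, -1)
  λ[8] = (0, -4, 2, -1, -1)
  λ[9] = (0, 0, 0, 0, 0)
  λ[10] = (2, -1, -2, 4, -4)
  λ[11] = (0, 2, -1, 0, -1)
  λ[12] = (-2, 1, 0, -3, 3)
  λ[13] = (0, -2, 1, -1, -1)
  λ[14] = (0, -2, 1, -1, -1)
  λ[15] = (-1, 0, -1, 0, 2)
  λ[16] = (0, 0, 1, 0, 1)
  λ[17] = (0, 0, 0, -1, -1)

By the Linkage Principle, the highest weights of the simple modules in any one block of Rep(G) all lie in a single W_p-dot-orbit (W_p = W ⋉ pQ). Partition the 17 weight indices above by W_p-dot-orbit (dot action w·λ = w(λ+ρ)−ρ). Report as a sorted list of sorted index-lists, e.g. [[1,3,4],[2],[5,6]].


Type A_5, rank 5, |W|=720; reorder rows/cols to standard.

W_5-reps of the 17 weights in Ā_5 (same 5-coord order as C):

  [1] (1, 3, 0, 0, 0);  [2] (1, 1, 1, 1, 1);  [3] (0, 1, 0, 1, 3);  [4] (1, 1, 1, 0, 0);  [5] (1, 1, 1, 0, 0);  [6] (0, 1, 0, 1, 3);  [7] (1, 3, 0, 0, 0);  [8] (1, 3, 0, 0, 0);  [9] (1, 1, 1, 1, 1);  [10] (0, 1, 0, 1, 3);  [11] (1, 3, 0, 1, 0);  [12] (1, 1, 1, 1, 1);  [13] (1, 1, 1, 0, 0);  [14] (1, 1, 1, 0, 0);  [15] (0, 1, 0, 1, 3);  [16] (1, 1, 1, 1, 1);  [17] (1, 1, 1, 0, 0)

Linkage partition of the 17 weights (5 classes, p=5):

[[1, 7, 8], [2, 9, 12, 16], [3, 6, 10, 15], [4, 5, 13, 14, 17], [11]]


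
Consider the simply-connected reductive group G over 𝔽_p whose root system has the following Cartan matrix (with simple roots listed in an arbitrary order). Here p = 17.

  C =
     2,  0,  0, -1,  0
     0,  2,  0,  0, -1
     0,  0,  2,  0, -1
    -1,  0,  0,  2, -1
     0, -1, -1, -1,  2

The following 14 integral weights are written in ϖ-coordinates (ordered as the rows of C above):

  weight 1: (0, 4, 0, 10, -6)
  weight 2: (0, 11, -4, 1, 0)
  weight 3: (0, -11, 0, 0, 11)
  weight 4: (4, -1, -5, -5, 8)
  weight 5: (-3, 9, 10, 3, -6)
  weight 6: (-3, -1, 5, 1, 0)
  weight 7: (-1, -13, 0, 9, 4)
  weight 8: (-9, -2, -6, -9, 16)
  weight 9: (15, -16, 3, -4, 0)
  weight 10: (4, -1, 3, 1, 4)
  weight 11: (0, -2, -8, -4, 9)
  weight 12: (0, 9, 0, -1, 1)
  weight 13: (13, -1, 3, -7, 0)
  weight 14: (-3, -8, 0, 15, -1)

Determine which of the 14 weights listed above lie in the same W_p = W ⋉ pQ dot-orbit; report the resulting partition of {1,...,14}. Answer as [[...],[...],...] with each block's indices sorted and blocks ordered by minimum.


Cartan matrix: type D_5 (|W|=1920); un-permuting the 5 rows.

λ_j+ρ reflected into Ā_17 (⟨·,θ^∨⟩≤17); 5-tuples as given:

  [1] (1, 0, 4, 4, 1);  [2] (1, 10, 1, 0, 2);  [3] (1, 10, 1, 0, 2);  [4] (1, 0, 4, 4, 1);  [5] (0, 5, 6, 1, 1);  [6] (2, 0, 6, 0, 1);  [7] (0, 5, 6, 1, 1);  [8] (8, 4, 0, 0, 1);  [9] (1, 10, 1, 0, 2);  [10] (1, 0, 4, 4, 1);  [11] (2, 0, 6, 0, 1);  [12] (1, 10, 1, 0, 2);  [13] (8, 4, 0, 0, 1);  [14] (2, 0, 6, 0, 1)

The 14 indices split into 5 linkage classes (same alcove rep ⇔ same W_17-dot-orbit):

[[1, 4, 10], [2, 3, 9, 12], [5, 7], [6, 11, 14], [8, 13]]


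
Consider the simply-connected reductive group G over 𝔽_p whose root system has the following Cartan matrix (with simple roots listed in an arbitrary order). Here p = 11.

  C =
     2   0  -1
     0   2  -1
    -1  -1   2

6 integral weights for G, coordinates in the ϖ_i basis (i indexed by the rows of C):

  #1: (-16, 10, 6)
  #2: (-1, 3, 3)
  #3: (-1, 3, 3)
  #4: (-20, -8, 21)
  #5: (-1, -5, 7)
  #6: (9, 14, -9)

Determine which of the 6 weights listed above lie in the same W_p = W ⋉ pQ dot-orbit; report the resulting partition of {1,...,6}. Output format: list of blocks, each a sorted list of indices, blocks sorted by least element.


Root system A_3: the 3×3 matrix C matches after relabeling.

λ_j+ρ reflected into Ā_11 (⟨·,θ^∨⟩≤11); 3-tuples as given:

  λ_1 → (0, 4, 4) · λ_2 → (0, 4, 4) · λ_3 → (0, 4, 4) · λ_4 → (0, 4, 4) · λ_5 → (0, 4, 4) · λ_6 → (4, 1, 4)

These 6 weights hit 2 W_11-dot-orbits; sizes (5, 1):

[[1, 2, 3, 4, 5], [6]]


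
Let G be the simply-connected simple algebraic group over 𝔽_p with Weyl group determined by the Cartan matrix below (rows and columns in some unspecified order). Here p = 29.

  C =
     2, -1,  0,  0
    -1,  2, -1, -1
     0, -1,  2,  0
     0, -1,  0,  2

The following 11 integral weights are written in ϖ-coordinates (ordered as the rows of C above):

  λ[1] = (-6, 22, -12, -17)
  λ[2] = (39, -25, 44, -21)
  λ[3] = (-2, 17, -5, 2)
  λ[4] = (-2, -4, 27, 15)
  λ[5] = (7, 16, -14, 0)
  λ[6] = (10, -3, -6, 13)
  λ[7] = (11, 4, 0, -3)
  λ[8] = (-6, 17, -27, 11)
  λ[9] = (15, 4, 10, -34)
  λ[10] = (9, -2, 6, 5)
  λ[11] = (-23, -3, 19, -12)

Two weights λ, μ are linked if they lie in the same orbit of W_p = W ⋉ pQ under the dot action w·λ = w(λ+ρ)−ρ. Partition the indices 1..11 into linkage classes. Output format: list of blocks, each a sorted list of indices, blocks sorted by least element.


Type D_4, rank 4, |W|=192; reorder rows/cols to standard.

Ā_29 reps of the 11 weights (D_4, coords as presented):

  λ_1 → (4, 5, 2, 7);  λ_2 → (1, 8, 4, 3);  λ_3 → (1, 8, 4, 3);  λ_4 → (8, 3, 13, 1);  λ_5 → (8, 3, 13, 1);  λ_6 → (4, 5, 2, 7);  λ_7 → (12, 3, 1, 2);  λ_8 → (8, 3, 13, 1);  λ_9 → (8, 3, 13, 1);  λ_10 → (9, 1, 6, 5);  λ_11 → (4, 5, 2, 7)

These 11 weights hit 5 W_29-dot-orbits; sizes (3, 2, 4, 1, 1):

[[1, 6, 11], [2, 3], [4, 5, 8, 9], [7], [10]]


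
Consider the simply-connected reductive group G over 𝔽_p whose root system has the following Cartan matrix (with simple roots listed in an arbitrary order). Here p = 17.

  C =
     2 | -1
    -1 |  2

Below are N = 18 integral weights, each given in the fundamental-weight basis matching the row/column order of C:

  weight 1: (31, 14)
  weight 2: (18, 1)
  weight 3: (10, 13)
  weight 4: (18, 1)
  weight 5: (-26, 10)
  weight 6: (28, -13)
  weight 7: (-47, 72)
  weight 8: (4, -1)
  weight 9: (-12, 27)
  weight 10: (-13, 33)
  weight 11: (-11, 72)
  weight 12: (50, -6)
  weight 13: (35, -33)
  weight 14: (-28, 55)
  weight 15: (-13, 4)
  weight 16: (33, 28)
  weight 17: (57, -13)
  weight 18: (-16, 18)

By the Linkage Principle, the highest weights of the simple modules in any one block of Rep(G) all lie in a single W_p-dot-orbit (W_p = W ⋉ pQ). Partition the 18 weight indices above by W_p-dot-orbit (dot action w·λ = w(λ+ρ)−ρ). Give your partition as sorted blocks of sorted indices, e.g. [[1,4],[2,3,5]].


Dynkin diagram of C (from the 2 off-diagonal −1 entries): A_2.

Each λ_j+ρ reduced to Ā_17; 2-tuples below use C's row order:

  1: (13, 2)
  2: (13, 2)
  3: (3, 6)
  4: (13, 2)
  5: (3, 6)
  6: (5, 0)
  7: (5, 7)
  8: (5, 0)
  9: (0, 6)
  10: (5, 0)
  11: (5, 7)
  12: (5, 0)
  13: (13, 2)
  14: (5, 7)
  15: (5, 7)
  16: (5, 0)
  17: (5, 7)
  18: (13, 2)

These 18 weights hit 5 W_17-dot-orbits; sizes (5, 2, 5, 5, 1):

[[1, 2, 4, 13, 18], [3, 5], [6, 8, 10, 12, 16], [7, 11, 14, 15, 17], [9]]


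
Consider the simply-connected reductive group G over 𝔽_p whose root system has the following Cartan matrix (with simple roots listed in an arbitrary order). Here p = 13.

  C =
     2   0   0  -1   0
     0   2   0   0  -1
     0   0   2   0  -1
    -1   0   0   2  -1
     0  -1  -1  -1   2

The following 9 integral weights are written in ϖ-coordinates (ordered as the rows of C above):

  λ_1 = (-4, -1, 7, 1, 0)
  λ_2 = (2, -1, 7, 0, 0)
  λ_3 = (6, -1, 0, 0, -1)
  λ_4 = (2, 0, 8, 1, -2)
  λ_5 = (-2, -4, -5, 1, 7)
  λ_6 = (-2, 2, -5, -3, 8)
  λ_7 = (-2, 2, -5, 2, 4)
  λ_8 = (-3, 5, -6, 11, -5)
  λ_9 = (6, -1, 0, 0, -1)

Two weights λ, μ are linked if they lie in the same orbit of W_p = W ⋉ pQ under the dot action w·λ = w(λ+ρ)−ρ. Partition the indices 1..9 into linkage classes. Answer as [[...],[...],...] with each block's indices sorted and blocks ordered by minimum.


C ↔ D_5 under row/col permutation; |W(D_5)| = 1920.

W_13-reps of the 9 weights in Ā_13 (same 5-coord order as C):

  λ_1 → (2, 0, 8, 1, 0)
  λ_2 → (2, 0, 8, 1, 0)
  λ_3 → (7, 0, 1, 1, 0)
  λ_4 → (2, 0, 8, 1, 0)
  λ_5 → (1, 3, 4, 1, 1)
  λ_6 → (1, 3, 4, 1, 1)
  λ_7 → (1, 3, 4, 1, 1)
  λ_8 → (1, 3, 4, 1, 1)
  λ_9 → (7, 0, 1, 1, 0)

Linkage partition of the 9 weights (3 classes, p=13):

[[1, 2, 4], [3, 9], [5, 6, 7, 8]]
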